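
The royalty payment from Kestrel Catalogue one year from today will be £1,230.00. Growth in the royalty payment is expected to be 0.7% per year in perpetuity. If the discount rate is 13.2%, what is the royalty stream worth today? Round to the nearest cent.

Growing perpetuity: P = D₁ / (r − g) = £1,230.0000 / (0.132 − 0.007) = £9,840.00

£9840.00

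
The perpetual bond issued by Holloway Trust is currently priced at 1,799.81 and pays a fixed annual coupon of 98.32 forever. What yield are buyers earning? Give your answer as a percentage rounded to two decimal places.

5.46%

P = C/r ⇒ r = C/P = 98.32/1,799.81 = 0.054628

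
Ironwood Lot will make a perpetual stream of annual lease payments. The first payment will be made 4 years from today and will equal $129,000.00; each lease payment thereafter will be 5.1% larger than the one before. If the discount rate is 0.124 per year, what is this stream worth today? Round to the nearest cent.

Value at end of year 3: C₁ / (r − g) = $129,000.00 / (0.124 − 0.051) = $1,767,123.2877
Discount to today: PV = $1,767,123.2877 / (1 + 0.124)^3 = $1,767,123.2877 / 1.420035 = $1,244,422.68

$1244422.68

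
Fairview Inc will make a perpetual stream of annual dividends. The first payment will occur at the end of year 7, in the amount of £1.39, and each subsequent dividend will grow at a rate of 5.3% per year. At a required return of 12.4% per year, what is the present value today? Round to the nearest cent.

£9.71

Value at end of year 6: C₁ / (r − g) = £1.39 / (0.124 − 0.053) = £19.5775
Discount to today: PV = £19.5775 / (1 + 0.124)^6 = £19.5775 / 2.016498 = £9.71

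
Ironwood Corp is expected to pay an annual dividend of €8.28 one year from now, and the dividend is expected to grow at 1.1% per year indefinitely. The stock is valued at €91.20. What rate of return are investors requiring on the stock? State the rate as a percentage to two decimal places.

10.18%

P = D₁/(r − g) ⇒ r = D₁/P + g = €8.2800/€91.20 + 0.011 = 0.090789 + 0.011 = 0.101789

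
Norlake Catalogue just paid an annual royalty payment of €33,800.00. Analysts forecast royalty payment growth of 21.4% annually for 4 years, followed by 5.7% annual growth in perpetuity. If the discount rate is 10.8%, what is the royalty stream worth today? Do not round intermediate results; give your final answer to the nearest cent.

D_1 = 41033.20000
D_2 = 49814.30480
D_3 = 60474.56603
D_4 = 73416.12316
Terminal value at year 4: TV = D_4×(1+g_2)/(r−g_2) = 77600.84218/0.051 = 1521585.14072
P_0 = D_1/(1+r)^1 + D_2/(1+r)^2 + D_3/(1+r)^3 + D_4/(1+r)^4 + TV/(1+r)^4
    = 37033.57401 + 40576.49715 + 44458.36421 + 48711.60122 + 1009571.81347 = 1180351.85005

€1180351.85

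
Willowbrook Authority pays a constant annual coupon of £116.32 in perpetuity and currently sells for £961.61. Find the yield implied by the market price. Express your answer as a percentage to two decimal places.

P = C/r ⇒ r = C/P = £116.32/£961.61 = 0.120964

12.10%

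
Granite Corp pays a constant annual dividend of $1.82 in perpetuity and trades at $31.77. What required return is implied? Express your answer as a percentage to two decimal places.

5.73%

P = C/r ⇒ r = C/P = $1.82/$31.77 = 0.057287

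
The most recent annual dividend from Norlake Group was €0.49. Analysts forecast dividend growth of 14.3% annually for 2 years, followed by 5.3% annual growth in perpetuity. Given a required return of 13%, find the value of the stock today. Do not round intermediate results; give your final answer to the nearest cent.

D_1 = 0.56007
D_2 = 0.64016
Terminal value at year 2: TV = D_2×(1+g_2)/(r−g_2) = 0.67409/0.077 = 8.75440
P_0 = D_1/(1+r)^1 + D_2/(1+r)^2 + TV/(1+r)^2
    = 0.49564 + 0.50134 + 6.85598 = 7.85295

€7.85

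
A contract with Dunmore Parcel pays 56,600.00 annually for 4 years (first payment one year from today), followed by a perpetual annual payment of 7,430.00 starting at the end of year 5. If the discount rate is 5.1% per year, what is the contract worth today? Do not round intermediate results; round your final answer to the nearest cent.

PV of 4-year annuity: 56,600.00 × [1 − (1+0.051)^−4] / 0.051 = 200235.46463
Perpetuity value at year 4: 7,430.00 / 0.051 = 145686.27451
PV of perpetuity: 145686.27451 / (1+0.051)^4 = 119400.94762
Total PV = 200235.46463 + 119400.94762 = 319636.41225

319636.41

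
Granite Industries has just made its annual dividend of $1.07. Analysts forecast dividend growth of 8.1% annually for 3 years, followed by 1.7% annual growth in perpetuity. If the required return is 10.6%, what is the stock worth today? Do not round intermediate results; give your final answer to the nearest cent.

$14.48

D_1 = 1.15667
D_2 = 1.25036
D_3 = 1.35164
Terminal value at year 3: TV = D_3×(1+g_2)/(r−g_2) = 1.37462/0.089 = 15.44514
P_0 = D_1/(1+r)^1 + D_2/(1+r)^2 + D_3/(1+r)^3 + TV/(1+r)^3
    = 1.04581 + 1.02217 + 0.99907 + 11.41633 = 14.48338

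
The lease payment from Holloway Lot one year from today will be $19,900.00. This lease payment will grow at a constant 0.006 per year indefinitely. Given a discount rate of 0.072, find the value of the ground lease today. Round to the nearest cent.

$301515.15

Growing perpetuity: P = D₁ / (r − g) = $19,900.0000 / (0.072 − 0.006) = $301,515.15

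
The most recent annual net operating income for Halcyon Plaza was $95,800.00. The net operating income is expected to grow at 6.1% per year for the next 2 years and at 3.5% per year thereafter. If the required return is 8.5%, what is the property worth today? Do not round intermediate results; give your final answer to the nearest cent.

D_1 = 101643.80000
D_2 = 107844.07180
Terminal value at year 2: TV = D_2×(1+g_2)/(r−g_2) = 111618.61431/0.05 = 2232372.28626
P_0 = D_1/(1+r)^1 + D_2/(1+r)^2 + TV/(1+r)^2
    = 93680.92166 + 91608.71694 + 1896300.44066 = 2081590.07926

$2081590.08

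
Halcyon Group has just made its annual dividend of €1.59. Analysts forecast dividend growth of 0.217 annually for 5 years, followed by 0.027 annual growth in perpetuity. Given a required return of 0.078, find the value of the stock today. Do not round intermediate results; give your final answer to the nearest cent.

D_1 = 1.93503
D_2 = 2.35493
D_3 = 2.86595
D_4 = 3.48786
D_5 = 4.24473
Terminal value at year 5: TV = D_5×(1+g_2)/(r−g_2) = 4.35934/0.051 = 85.47720
P_0 = D_1/(1+r)^1 + D_2/(1+r)^2 + D_3/(1+r)^3 + D_4/(1+r)^4 + D_5/(1+r)^5 + TV/(1+r)^5
    = 1.79502 + 2.02647 + 2.28777 + 2.58276 + 2.91579 + 58.71600 = 70.32382

€70.32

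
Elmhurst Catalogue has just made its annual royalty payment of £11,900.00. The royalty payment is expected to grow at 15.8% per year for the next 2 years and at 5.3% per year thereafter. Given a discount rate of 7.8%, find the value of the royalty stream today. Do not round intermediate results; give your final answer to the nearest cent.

£604897.09

D_1 = 13780.20000
D_2 = 15957.47160
Terminal value at year 2: TV = D_2×(1+g_2)/(r−g_2) = 16803.21759/0.025 = 672128.70379
P_0 = D_1/(1+r)^1 + D_2/(1+r)^2 + TV/(1+r)^2
    = 12783.11688 + 13731.77120 + 578382.20283 = 604897.09091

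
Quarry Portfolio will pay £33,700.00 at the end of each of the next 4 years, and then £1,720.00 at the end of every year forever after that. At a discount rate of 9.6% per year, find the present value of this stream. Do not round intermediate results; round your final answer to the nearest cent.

£120172.99

PV of 4-year annuity: £33,700.00 × [1 − (1+0.096)^−4] / 0.096 = 107756.04017
Perpetuity value at year 4: £1,720.00 / 0.096 = 17916.66667
PV of perpetuity: 17916.66667 / (1+0.096)^4 = 12416.95186
Total PV = 107756.04017 + 12416.95186 = 120172.99202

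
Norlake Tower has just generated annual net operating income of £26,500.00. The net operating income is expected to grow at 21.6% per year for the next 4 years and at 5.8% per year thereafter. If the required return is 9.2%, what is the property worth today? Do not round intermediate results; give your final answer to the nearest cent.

£1407640.17

D_1 = 32224.00000
D_2 = 39184.38400
D_3 = 47648.21094
D_4 = 57940.22451
Terminal value at year 4: TV = D_4×(1+g_2)/(r−g_2) = 61300.75753/0.034 = 1802963.45675
P_0 = D_1/(1+r)^1 + D_2/(1+r)^2 + D_3/(1+r)^3 + D_4/(1+r)^4 + TV/(1+r)^4
    = 29509.15751 + 32860.01422 + 36591.37115 + 40746.43527 + 1267933.19171 = 1407640.16986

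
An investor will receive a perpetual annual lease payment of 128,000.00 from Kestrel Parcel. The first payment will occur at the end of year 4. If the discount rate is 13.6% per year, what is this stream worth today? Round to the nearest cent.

642001.54

Value at end of year 3: C / r = 128,000.00 / 0.136 = 941,176.4706
Discount to today: PV = 941,176.4706 / (1 + 0.136)^3 = 941,176.4706 / 1.466003 = 642,001.54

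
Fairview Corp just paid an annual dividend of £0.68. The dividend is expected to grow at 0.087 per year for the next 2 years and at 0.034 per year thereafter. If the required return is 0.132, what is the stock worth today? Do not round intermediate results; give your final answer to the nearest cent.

£7.90

D_1 = 0.73916
D_2 = 0.80347
Terminal value at year 2: TV = D_2×(1+g_2)/(r−g_2) = 0.83078/0.098 = 8.47740
P_0 = D_1/(1+r)^1 + D_2/(1+r)^2 + TV/(1+r)^2
    = 0.65297 + 0.62701 + 6.61561 = 7.89558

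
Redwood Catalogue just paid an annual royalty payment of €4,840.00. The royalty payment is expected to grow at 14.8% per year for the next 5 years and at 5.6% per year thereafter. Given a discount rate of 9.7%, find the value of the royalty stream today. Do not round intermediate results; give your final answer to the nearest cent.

D_1 = 5556.32000
D_2 = 6378.65536
D_3 = 7322.69635
D_4 = 8406.45541
D_5 = 9650.61081
Terminal value at year 5: TV = D_5×(1+g_2)/(r−g_2) = 10191.04502/0.041 = 248562.07367
P_0 = D_1/(1+r)^1 + D_2/(1+r)^2 + D_3/(1+r)^3 + D_4/(1+r)^4 + D_5/(1+r)^5 + TV/(1+r)^5
    = 5065.01367 + 5300.48833 + 5546.91030 + 5804.78854 + 6074.65565 + 156459.42345 = 184251.27995

€184251.28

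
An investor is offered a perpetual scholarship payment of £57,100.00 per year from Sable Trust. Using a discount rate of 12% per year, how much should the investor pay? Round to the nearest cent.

Level perpetuity: PV = C / r = £57,100.00 / 0.12 = £475,833.33

£475833.33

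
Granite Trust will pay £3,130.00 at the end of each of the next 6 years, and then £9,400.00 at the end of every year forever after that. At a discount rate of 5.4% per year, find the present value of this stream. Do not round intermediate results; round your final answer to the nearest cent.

PV of 6-year annuity: £3,130.00 × [1 − (1+0.054)^−6] / 0.054 = 15685.69521
Perpetuity value at year 6: £9,400.00 / 0.054 = 174074.07407
PV of perpetuity: 174074.07407 / (1+0.054)^6 = 126966.87440
Total PV = 15685.69521 + 126966.87440 = 142652.56961

£142652.57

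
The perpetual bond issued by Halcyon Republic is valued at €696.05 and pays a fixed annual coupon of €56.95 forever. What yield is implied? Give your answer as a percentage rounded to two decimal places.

P = C/r ⇒ r = C/P = €56.95/€696.05 = 0.081819

8.18%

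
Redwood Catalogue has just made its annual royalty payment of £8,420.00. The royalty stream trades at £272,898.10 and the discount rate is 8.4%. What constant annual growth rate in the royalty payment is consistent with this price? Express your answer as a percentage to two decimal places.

P = D₀(1+g)/(r−g) ⇒ P(r−g) = D₀(1+g) ⇒ g(P+D₀) = P·r − D₀
g = (P·r − D₀)/(P + D₀) = (£272,898.10×0.084 − £8,420.00) / (£272,898.10 + £8,420.00) = 0.051555

5.16%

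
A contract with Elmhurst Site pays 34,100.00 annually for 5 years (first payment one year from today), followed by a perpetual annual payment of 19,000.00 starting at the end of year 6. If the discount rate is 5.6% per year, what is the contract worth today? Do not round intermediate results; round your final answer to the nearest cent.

PV of 5-year annuity: 34,100.00 × [1 − (1+0.056)^−5] / 0.056 = 145218.25180
Perpetuity value at year 5: 19,000.00 / 0.056 = 339285.71429
PV of perpetuity: 339285.71429 / (1+0.056)^5 = 258372.31885
Total PV = 145218.25180 + 258372.31885 = 403590.57065

403590.57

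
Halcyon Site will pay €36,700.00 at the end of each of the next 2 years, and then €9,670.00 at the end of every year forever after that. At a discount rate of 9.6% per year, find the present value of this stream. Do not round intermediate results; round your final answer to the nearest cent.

€147893.77

PV of 2-year annuity: €36,700.00 × [1 − (1+0.096)^−2] / 0.096 = 64037.77505
Perpetuity value at year 2: €9,670.00 / 0.096 = 100729.16667
PV of perpetuity: 100729.16667 / (1+0.096)^2 = 83855.99814
Total PV = 64037.77505 + 83855.99814 = 147893.77320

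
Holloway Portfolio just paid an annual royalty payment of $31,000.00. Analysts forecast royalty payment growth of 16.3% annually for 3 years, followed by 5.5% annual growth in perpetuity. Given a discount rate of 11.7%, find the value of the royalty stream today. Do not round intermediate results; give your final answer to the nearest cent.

$696263.02

D_1 = 36053.00000
D_2 = 41929.63900
D_3 = 48764.17016
Terminal value at year 3: TV = D_3×(1+g_2)/(r−g_2) = 51446.19952/0.062 = 829777.41154
P_0 = D_1/(1+r)^1 + D_2/(1+r)^2 + D_3/(1+r)^3 + TV/(1+r)^3
    = 32276.63384 + 33605.84168 + 34989.78861 + 595390.75775 = 696263.02187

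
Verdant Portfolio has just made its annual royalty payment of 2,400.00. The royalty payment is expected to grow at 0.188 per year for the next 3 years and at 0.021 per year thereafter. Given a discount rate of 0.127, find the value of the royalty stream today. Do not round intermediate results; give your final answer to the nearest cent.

D_1 = 2851.20000
D_2 = 3387.22560
D_3 = 4024.02401
Terminal value at year 3: TV = D_3×(1+g_2)/(r−g_2) = 4108.52852/0.106 = 38759.70299
P_0 = D_1/(1+r)^1 + D_2/(1+r)^2 + D_3/(1+r)^3 + TV/(1+r)^3
    = 2529.90240 + 2666.83589 + 2811.18104 + 27077.50797 = 35085.42730

35085.43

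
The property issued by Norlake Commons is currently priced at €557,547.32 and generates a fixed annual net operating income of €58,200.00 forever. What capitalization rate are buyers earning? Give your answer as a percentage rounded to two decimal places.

P = C/r ⇒ r = C/P = €58,200.00/€557,547.32 = 0.104386

10.44%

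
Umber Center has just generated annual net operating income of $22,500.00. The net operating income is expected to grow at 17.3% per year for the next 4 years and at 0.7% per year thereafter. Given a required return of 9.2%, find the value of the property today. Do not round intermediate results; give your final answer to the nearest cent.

$462864.77

D_1 = 26392.50000
D_2 = 30958.40250
D_3 = 36314.20613
D_4 = 42596.56379
Terminal value at year 4: TV = D_4×(1+g_2)/(r−g_2) = 42894.73974/0.085 = 504643.99694
P_0 = D_1/(1+r)^1 + D_2/(1+r)^2 + D_3/(1+r)^3 + D_4/(1+r)^4 + TV/(1+r)^4
    = 24168.95604 + 25961.70828 + 27887.43939 + 29956.01319 + 354890.65035 = 462864.76724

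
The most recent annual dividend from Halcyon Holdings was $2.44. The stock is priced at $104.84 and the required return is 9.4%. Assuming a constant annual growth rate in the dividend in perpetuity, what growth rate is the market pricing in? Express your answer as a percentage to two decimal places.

P = D₀(1+g)/(r−g) ⇒ P(r−g) = D₀(1+g) ⇒ g(P+D₀) = P·r − D₀
g = (P·r − D₀)/(P + D₀) = ($104.84×0.094 − $2.44) / ($104.84 + $2.44) = 0.069118

6.91%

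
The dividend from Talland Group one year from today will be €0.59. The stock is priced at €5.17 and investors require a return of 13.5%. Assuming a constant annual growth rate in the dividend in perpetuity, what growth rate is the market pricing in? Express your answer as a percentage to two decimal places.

P = D₁/(r−g) ⇒ g = r − D₁/P = 0.135 − €0.59/€5.17 = 0.020880

2.09%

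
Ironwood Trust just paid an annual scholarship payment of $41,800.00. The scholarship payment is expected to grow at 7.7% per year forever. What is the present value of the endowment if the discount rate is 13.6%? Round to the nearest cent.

D₁ = D₀ × (1 + g) = $41,800.00 × 1.077 = $45,018.6000
Growing perpetuity: P = D₁ / (r − g) = $45,018.6000 / (0.136 − 0.077) = $763,027.12

$763027.12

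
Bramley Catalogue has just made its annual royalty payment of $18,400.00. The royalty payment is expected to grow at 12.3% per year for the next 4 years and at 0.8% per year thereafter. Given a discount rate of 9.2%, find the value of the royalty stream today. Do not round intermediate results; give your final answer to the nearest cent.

$325934.37

D_1 = 20663.20000
D_2 = 23204.77360
D_3 = 26058.96075
D_4 = 29264.21293
Terminal value at year 4: TV = D_4×(1+g_2)/(r−g_2) = 29498.32663/0.084 = 351170.55510
P_0 = D_1/(1+r)^1 + D_2/(1+r)^2 + D_3/(1+r)^3 + D_4/(1+r)^4 + TV/(1+r)^4
    = 18922.34432 + 19459.51710 + 20011.93929 + 20580.04379 + 246960.52552 = 325934.37002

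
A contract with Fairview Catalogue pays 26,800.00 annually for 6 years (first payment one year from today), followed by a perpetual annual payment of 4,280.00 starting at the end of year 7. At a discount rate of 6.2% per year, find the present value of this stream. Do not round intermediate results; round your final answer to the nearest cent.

PV of 6-year annuity: 26,800.00 × [1 − (1+0.062)^−6] / 0.062 = 130960.23435
Perpetuity value at year 6: 4,280.00 / 0.062 = 69032.25806
PV of perpetuity: 69032.25806 / (1+0.062)^6 = 48117.71318
Total PV = 130960.23435 + 48117.71318 = 179077.94753

179077.95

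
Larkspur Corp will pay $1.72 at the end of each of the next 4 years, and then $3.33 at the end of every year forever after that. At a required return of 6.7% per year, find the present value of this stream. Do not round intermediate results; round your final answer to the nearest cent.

$44.21

PV of 4-year annuity: $1.72 × [1 − (1+0.067)^−4] / 0.067 = 5.86568
Perpetuity value at year 4: $3.33 / 0.067 = 49.70149
PV of perpetuity: 49.70149 / (1+0.067)^4 = 38.34527
Total PV = 5.86568 + 38.34527 = 44.21094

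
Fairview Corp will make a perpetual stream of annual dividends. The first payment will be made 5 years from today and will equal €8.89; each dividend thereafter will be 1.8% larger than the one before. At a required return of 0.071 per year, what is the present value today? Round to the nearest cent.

€127.49

Value at end of year 4: C₁ / (r − g) = €8.89 / (0.071 − 0.018) = €167.7358
Discount to today: PV = €167.7358 / (1 + 0.071)^4 = €167.7358 / 1.315703 = €127.49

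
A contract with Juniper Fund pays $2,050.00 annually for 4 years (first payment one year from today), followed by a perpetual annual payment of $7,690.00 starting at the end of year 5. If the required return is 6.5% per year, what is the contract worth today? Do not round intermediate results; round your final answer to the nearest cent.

PV of 4-year annuity: $2,050.00 × [1 − (1+0.065)^−4] / 0.065 = 7022.88713
Perpetuity value at year 4: $7,690.00 / 0.065 = 118307.69231
PV of perpetuity: 118307.69231 / (1+0.065)^4 = 91963.30106
Total PV = 7022.88713 + 91963.30106 = 98986.18819

$98986.19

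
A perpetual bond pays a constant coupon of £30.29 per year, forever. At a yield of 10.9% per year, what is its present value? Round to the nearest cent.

Level perpetuity: PV = C / r = £30.29 / 0.109 = £277.89

£277.89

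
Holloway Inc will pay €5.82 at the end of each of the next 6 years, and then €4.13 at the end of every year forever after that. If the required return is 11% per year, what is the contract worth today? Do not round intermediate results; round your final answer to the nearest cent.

PV of 6-year annuity: €5.82 × [1 − (1+0.11)^−6] / 0.11 = 24.62173
Perpetuity value at year 6: €4.13 / 0.11 = 37.54545
PV of perpetuity: 37.54545 / (1+0.11)^6 = 20.07333
Total PV = 24.62173 + 20.07333 = 44.69506

€44.70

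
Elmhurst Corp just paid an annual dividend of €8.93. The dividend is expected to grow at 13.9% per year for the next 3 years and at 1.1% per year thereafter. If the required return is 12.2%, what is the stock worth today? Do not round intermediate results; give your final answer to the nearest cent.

D_1 = 10.17127
D_2 = 11.58508
D_3 = 13.19540
Terminal value at year 3: TV = D_3×(1+g_2)/(r−g_2) = 13.34055/0.111 = 120.18515
P_0 = D_1/(1+r)^1 + D_2/(1+r)^2 + D_3/(1+r)^3 + TV/(1+r)^3
    = 9.06530 + 9.20266 + 9.34209 + 85.08877 = 112.69882

€112.70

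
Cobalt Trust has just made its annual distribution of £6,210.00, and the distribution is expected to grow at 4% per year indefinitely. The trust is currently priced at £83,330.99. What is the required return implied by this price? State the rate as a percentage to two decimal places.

11.75%

D₁ = £6,210.00 × 1.04 = £6,458.4000
P = D₁/(r − g) ⇒ r = D₁/P + g = £6,458.4000/£83,330.99 + 0.04 = 0.077503 + 0.04 = 0.117503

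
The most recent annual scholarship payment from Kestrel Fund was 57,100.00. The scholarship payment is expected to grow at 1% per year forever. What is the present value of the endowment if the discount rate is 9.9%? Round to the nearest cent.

647988.76

D₁ = D₀ × (1 + g) = 57,100.00 × 1.01 = 57,671.0000
Growing perpetuity: P = D₁ / (r − g) = 57,671.0000 / (0.099 − 0.01) = 647,988.76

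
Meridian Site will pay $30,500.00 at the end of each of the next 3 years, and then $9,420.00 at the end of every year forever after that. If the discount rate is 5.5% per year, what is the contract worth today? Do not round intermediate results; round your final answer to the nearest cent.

PV of 3-year annuity: $30,500.00 × [1 − (1+0.055)^−3] / 0.055 = 82286.96804
Perpetuity value at year 3: $9,420.00 / 0.055 = 171272.72727
PV of perpetuity: 171272.72727 / (1+0.055)^3 = 145858.19485
Total PV = 82286.96804 + 145858.19485 = 228145.16289

$228145.16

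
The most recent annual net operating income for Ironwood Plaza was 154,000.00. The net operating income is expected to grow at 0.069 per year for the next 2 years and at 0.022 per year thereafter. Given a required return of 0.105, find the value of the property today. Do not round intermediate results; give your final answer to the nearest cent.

2067809.54

D_1 = 164626.00000
D_2 = 175985.19400
Terminal value at year 2: TV = D_2×(1+g_2)/(r−g_2) = 179856.86827/0.083 = 2166950.22010
P_0 = D_1/(1+r)^1 + D_2/(1+r)^2 + TV/(1+r)^2
    = 148982.80543 + 144129.06697 + 1774697.66802 = 2067809.54042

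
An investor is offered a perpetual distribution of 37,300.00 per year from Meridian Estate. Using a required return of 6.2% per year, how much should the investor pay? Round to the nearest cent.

601612.90

Level perpetuity: PV = C / r = 37,300.00 / 0.062 = 601,612.90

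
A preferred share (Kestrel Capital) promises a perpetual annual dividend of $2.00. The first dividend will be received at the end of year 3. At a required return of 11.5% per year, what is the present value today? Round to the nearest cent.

$13.99

Value at end of year 2: C / r = $2.00 / 0.115 = $17.3913
Discount to today: PV = $17.3913 / (1 + 0.115)^2 = $17.3913 / 1.243225 = $13.99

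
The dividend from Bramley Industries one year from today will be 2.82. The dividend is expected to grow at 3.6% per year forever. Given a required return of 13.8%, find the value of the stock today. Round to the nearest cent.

Growing perpetuity: P = D₁ / (r − g) = 2.8200 / (0.138 − 0.036) = 27.65

27.65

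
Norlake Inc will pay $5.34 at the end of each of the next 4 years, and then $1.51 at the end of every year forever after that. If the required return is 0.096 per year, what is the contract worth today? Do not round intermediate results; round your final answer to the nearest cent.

$27.98

PV of 4-year annuity: $5.34 × [1 − (1+0.096)^−4] / 0.096 = 17.07470
Perpetuity value at year 4: $1.51 / 0.096 = 15.72917
PV of perpetuity: 15.72917 / (1+0.096)^4 = 10.90093
Total PV = 17.07470 + 10.90093 = 27.97562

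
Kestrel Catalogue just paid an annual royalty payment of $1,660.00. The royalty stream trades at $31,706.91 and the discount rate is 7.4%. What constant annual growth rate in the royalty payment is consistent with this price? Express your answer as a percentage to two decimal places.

P = D₀(1+g)/(r−g) ⇒ P(r−g) = D₀(1+g) ⇒ g(P+D₀) = P·r − D₀
g = (P·r − D₀)/(P + D₀) = ($31,706.91×0.074 − $1,660.00) / ($31,706.91 + $1,660.00) = 0.020569

2.06%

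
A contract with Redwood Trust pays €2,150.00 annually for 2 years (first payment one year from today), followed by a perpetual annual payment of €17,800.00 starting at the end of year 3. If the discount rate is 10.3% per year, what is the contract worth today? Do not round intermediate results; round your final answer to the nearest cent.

€145763.33

PV of 2-year annuity: €2,150.00 × [1 − (1+0.103)^−2] / 0.103 = 3716.43642
Perpetuity value at year 2: €17,800.00 / 0.103 = 172815.53398
PV of perpetuity: 172815.53398 / (1+0.103)^2 = 142046.89755
Total PV = 3716.43642 + 142046.89755 = 145763.33397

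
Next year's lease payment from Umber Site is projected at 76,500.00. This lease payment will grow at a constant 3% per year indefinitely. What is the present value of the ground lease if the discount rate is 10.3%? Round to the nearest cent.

1047945.21

Growing perpetuity: P = D₁ / (r − g) = 76,500.0000 / (0.103 − 0.03) = 1,047,945.21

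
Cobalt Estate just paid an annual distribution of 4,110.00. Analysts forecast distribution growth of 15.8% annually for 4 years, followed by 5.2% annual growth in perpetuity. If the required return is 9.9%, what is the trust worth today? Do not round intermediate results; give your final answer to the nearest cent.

D_1 = 4759.38000
D_2 = 5511.36204
D_3 = 6382.15724
D_4 = 7390.53809
Terminal value at year 4: TV = D_4×(1+g_2)/(r−g_2) = 7774.84607/0.047 = 165422.25675
P_0 = D_1/(1+r)^1 + D_2/(1+r)^2 + D_3/(1+r)^3 + D_4/(1+r)^4 + TV/(1+r)^4
    = 4330.64604 + 4563.13750 + 4808.11031 + 5066.23452 + 113397.41947 = 132165.54784

132165.55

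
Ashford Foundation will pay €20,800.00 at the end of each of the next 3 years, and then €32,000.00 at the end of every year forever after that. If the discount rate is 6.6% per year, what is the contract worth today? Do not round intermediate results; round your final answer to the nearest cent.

PV of 3-year annuity: €20,800.00 × [1 − (1+0.066)^−3] / 0.066 = 54987.16522
Perpetuity value at year 3: €32,000.00 / 0.066 = 484848.48485
PV of perpetuity: 484848.48485 / (1+0.066)^3 = 400252.84605
Total PV = 54987.16522 + 400252.84605 = 455240.01127

€455240.01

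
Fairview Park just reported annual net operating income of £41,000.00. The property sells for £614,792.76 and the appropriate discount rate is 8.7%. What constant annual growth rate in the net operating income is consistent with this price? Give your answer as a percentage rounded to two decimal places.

1.90%

P = D₀(1+g)/(r−g) ⇒ P(r−g) = D₀(1+g) ⇒ g(P+D₀) = P·r − D₀
g = (P·r − D₀)/(P + D₀) = (£614,792.76×0.087 − £41,000.00) / (£614,792.76 + £41,000.00) = 0.019041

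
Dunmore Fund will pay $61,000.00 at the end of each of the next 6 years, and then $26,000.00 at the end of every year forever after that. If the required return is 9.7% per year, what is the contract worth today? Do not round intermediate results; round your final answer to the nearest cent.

PV of 6-year annuity: $61,000.00 × [1 − (1+0.097)^−6] / 0.097 = 268022.93745
Perpetuity value at year 6: $26,000.00 / 0.097 = 268041.23711
PV of perpetuity: 268041.23711 / (1+0.097)^6 = 153801.95230
Total PV = 268022.93745 + 153801.95230 = 421824.88975

$421824.89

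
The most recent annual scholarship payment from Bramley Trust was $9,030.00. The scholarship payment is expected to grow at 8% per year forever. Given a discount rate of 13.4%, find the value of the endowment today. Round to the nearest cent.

$180600.00

D₁ = D₀ × (1 + g) = $9,030.00 × 1.08 = $9,752.4000
Growing perpetuity: P = D₁ / (r − g) = $9,752.4000 / (0.134 − 0.08) = $180,600.00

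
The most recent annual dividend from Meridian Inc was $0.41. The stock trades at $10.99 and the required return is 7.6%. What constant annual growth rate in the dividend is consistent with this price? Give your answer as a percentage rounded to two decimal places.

P = D₀(1+g)/(r−g) ⇒ P(r−g) = D₀(1+g) ⇒ g(P+D₀) = P·r − D₀
g = (P·r − D₀)/(P + D₀) = ($10.99×0.076 − $0.41) / ($10.99 + $0.41) = 0.037302

3.73%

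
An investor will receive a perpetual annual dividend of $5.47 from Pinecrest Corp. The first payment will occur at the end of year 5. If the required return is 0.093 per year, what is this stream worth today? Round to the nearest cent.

Value at end of year 4: C / r = $5.47 / 0.093 = $58.8172
Discount to today: PV = $58.8172 / (1 + 0.093)^4 = $58.8172 / 1.427186 = $41.21

$41.21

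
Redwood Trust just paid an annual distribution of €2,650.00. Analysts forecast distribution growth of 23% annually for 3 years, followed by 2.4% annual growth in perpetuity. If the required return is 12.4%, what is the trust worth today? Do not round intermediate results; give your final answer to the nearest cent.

D_1 = 3259.50000
D_2 = 4009.18500
D_3 = 4931.29755
Terminal value at year 3: TV = D_3×(1+g_2)/(r−g_2) = 5049.64869/0.1 = 50496.48691
P_0 = D_1/(1+r)^1 + D_2/(1+r)^2 + D_3/(1+r)^3 + TV/(1+r)^3
    = 2899.91103 + 3173.39019 + 3472.66008 + 35560.03921 = 45106.00051

€45106.00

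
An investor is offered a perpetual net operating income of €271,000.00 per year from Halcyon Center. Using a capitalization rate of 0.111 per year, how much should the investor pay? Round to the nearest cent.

Level perpetuity: PV = C / r = €271,000.00 / 0.111 = €2,441,441.44

€2441441.44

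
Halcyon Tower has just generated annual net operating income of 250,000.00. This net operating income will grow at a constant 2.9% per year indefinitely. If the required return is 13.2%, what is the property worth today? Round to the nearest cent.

2497572.82

D₁ = D₀ × (1 + g) = 250,000.00 × 1.029 = 257,250.0000
Growing perpetuity: P = D₁ / (r − g) = 257,250.0000 / (0.132 − 0.029) = 2,497,572.82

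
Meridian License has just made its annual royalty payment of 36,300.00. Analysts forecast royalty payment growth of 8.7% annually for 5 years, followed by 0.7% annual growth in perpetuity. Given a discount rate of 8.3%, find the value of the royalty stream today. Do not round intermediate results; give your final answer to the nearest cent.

673444.14

D_1 = 39458.10000
D_2 = 42890.95470
D_3 = 46622.46776
D_4 = 50678.62245
D_5 = 55087.66261
Terminal value at year 5: TV = D_5×(1+g_2)/(r−g_2) = 55473.27625/0.076 = 729911.52955
P_0 = D_1/(1+r)^1 + D_2/(1+r)^2 + D_3/(1+r)^3 + D_4/(1+r)^4 + D_5/(1+r)^5 + TV/(1+r)^5
    = 36434.07202 + 36568.63923 + 36703.70346 + 36839.26654 + 36975.33031 + 489923.12660 = 673444.13816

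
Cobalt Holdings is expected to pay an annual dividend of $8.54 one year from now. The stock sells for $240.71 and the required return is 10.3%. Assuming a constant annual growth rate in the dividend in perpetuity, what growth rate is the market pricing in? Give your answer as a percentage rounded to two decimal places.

P = D₁/(r−g) ⇒ g = r − D₁/P = 0.103 − $8.54/$240.71 = 0.067522

6.75%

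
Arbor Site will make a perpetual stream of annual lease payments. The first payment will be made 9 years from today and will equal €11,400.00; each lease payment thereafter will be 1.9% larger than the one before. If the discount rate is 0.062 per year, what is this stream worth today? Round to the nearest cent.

€163847.67

Value at end of year 8: C₁ / (r − g) = €11,400.00 / (0.062 − 0.019) = €265,116.2791
Discount to today: PV = €265,116.2791 / (1 + 0.062)^8 = €265,116.2791 / 1.618066 = €163,847.67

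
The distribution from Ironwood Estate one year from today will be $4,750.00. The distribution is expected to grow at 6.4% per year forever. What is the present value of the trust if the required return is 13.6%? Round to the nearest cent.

Growing perpetuity: P = D₁ / (r − g) = $4,750.0000 / (0.136 − 0.064) = $65,972.22

$65972.22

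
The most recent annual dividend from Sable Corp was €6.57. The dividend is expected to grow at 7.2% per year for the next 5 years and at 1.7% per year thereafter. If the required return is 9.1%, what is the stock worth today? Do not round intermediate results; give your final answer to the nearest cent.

D_1 = 7.04304
D_2 = 7.55014
D_3 = 8.09375
D_4 = 8.67650
D_5 = 9.30121
Terminal value at year 5: TV = D_5×(1+g_2)/(r−g_2) = 9.45933/0.074 = 127.82875
P_0 = D_1/(1+r)^1 + D_2/(1+r)^2 + D_3/(1+r)^3 + D_4/(1+r)^4 + D_5/(1+r)^5 + TV/(1+r)^5
    = 6.45558 + 6.34316 + 6.23269 + 6.12415 + 6.01749 + 82.69986 = 113.87293

€113.87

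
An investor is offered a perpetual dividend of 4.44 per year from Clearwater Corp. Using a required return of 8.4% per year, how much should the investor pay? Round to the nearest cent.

52.86

Level perpetuity: PV = C / r = 4.44 / 0.084 = 52.86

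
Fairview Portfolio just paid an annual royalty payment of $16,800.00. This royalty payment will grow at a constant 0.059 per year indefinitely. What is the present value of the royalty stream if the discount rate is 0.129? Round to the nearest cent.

$254160.00

D₁ = D₀ × (1 + g) = $16,800.00 × 1.059 = $17,791.2000
Growing perpetuity: P = D₁ / (r − g) = $17,791.2000 / (0.129 − 0.059) = $254,160.00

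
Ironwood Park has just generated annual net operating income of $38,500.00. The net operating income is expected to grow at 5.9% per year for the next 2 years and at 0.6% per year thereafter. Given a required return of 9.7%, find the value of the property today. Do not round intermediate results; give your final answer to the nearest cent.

$469684.80

D_1 = 40771.50000
D_2 = 43177.01850
Terminal value at year 2: TV = D_2×(1+g_2)/(r−g_2) = 43436.08061/0.091 = 477319.56715
P_0 = D_1/(1+r)^1 + D_2/(1+r)^2 + TV/(1+r)^2
    = 37166.36281 + 35878.92271 + 396639.51919 = 469684.80471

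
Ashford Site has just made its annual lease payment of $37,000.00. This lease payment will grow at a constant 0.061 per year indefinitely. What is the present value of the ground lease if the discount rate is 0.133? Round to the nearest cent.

D₁ = D₀ × (1 + g) = $37,000.00 × 1.061 = $39,257.0000
Growing perpetuity: P = D₁ / (r − g) = $39,257.0000 / (0.133 − 0.061) = $545,236.11

$545236.11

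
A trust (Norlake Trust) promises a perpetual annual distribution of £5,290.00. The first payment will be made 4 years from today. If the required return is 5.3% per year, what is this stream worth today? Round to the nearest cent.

£85485.94

Value at end of year 3: C / r = £5,290.00 / 0.053 = £99,811.3208
Discount to today: PV = £99,811.3208 / (1 + 0.053)^3 = £99,811.3208 / 1.167576 = £85,485.94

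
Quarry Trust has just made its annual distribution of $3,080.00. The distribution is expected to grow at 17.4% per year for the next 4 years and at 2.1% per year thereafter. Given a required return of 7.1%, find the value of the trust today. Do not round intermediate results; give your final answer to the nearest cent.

$106388.26

D_1 = 3615.92000
D_2 = 4245.09008
D_3 = 4983.73575
D_4 = 5850.90578
Terminal value at year 4: TV = D_4×(1+g_2)/(r−g_2) = 5973.77480/0.05 = 119475.49593
P_0 = D_1/(1+r)^1 + D_2/(1+r)^2 + D_3/(1+r)^3 + D_4/(1+r)^4 + TV/(1+r)^4
    = 3376.20915 + 3700.90527 + 4056.82800 + 4446.98046 + 90807.34092 = 106388.26379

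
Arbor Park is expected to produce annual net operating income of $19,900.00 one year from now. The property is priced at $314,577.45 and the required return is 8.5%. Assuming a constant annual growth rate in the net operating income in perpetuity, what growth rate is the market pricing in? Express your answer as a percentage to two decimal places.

2.17%

P = D₁/(r−g) ⇒ g = r − D₁/P = 0.085 − $19,900.00/$314,577.45 = 0.021741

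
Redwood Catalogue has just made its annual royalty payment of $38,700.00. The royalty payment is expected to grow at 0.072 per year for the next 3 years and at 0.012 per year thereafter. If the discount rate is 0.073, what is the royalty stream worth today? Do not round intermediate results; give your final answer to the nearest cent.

$756129.67

D_1 = 41486.40000
D_2 = 44473.42080
D_3 = 47675.50710
Terminal value at year 3: TV = D_3×(1+g_2)/(r−g_2) = 48247.61318/0.061 = 790944.47841
P_0 = D_1/(1+r)^1 + D_2/(1+r)^2 + D_3/(1+r)^3 + TV/(1+r)^3
    = 38663.93290 + 38627.89941 + 38591.89950 + 640245.93931 = 756129.67112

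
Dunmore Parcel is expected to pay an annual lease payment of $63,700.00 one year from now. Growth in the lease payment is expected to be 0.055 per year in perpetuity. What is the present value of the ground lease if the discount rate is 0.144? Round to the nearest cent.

$715730.34

Growing perpetuity: P = D₁ / (r − g) = $63,700.0000 / (0.144 − 0.055) = $715,730.34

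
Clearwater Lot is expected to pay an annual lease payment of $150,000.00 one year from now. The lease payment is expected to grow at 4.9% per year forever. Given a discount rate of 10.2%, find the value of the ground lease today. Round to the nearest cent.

Growing perpetuity: P = D₁ / (r − g) = $150,000.0000 / (0.102 − 0.049) = $2,830,188.68

$2830188.68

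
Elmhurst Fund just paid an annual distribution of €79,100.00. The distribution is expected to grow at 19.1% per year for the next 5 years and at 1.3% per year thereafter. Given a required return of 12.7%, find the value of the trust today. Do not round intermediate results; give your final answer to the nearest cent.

D_1 = 94208.10000
D_2 = 112201.84710
D_3 = 133632.39990
D_4 = 159156.18828
D_5 = 189555.02024
Terminal value at year 5: TV = D_5×(1+g_2)/(r−g_2) = 192019.23550/0.114 = 1684379.25877
P_0 = D_1/(1+r)^1 + D_2/(1+r)^2 + D_3/(1+r)^3 + D_4/(1+r)^4 + D_5/(1+r)^5 + TV/(1+r)^5
    = 83591.92547 + 88338.93809 + 93355.52375 + 98656.99094 + 104259.51749 + 926446.41416 = 1394649.30990

€1394649.31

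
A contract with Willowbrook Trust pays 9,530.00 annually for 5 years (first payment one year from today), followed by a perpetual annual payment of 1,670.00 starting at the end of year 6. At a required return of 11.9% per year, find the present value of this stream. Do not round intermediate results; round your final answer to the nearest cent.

PV of 5-year annuity: 9,530.00 × [1 − (1+0.119)^−5] / 0.119 = 34438.79238
Perpetuity value at year 5: 1,670.00 / 0.119 = 14033.61345
PV of perpetuity: 14033.61345 / (1+0.119)^5 = 7998.69390
Total PV = 34438.79238 + 7998.69390 = 42437.48628

42437.49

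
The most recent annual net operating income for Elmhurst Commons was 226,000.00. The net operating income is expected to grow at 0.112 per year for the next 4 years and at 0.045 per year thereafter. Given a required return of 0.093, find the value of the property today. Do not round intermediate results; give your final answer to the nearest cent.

6215326.96

D_1 = 251312.00000
D_2 = 279458.94400
D_3 = 310758.34573
D_4 = 345563.28045
Terminal value at year 4: TV = D_4×(1+g_2)/(r−g_2) = 361113.62807/0.048 = 7523200.58479
P_0 = D_1/(1+r)^1 + D_2/(1+r)^2 + D_3/(1+r)^3 + D_4/(1+r)^4 + TV/(1+r)^4
    = 229928.63678 + 233925.56642 + 237991.97608 + 242129.07356 + 5271351.70574 = 6215326.95859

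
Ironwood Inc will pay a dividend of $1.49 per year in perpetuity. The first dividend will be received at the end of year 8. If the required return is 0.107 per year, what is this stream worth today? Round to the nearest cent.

$6.84

Value at end of year 7: C / r = $1.49 / 0.107 = $13.9252
Discount to today: PV = $13.9252 / (1 + 0.107)^7 = $13.9252 / 2.037198 = $6.84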